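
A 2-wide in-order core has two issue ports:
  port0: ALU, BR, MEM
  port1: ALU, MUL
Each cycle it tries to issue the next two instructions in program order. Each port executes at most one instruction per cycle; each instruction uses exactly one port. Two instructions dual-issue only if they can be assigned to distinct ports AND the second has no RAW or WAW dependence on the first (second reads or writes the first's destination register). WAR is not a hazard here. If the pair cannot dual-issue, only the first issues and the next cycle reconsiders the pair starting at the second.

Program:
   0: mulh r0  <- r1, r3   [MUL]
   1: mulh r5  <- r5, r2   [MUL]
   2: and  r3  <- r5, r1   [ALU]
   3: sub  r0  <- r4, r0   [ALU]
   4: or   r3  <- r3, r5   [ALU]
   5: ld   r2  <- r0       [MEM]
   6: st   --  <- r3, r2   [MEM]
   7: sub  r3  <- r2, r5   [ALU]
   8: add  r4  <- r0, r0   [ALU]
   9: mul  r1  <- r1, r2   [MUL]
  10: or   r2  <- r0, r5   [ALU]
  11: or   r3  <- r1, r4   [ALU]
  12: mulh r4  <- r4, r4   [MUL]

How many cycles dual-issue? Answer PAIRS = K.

PAIRS = 5

[0] i0  mulh.MUL  -- no-port MUL/MUL
[1] i1  mulh.MUL  -- RAW r5
[2] i2+i3  and.ALU sub.ALU  -- pair
[3] i4+i5  or.ALU ld.MEM  -- pair
[4] i6+i7  st.MEM sub.ALU  -- pair
[5] i8+i9  add.ALU mul.MUL  -- pair
[6] i10+i11  or.ALU or.ALU  -- pair
[7] i12  mulh.MUL  -- tail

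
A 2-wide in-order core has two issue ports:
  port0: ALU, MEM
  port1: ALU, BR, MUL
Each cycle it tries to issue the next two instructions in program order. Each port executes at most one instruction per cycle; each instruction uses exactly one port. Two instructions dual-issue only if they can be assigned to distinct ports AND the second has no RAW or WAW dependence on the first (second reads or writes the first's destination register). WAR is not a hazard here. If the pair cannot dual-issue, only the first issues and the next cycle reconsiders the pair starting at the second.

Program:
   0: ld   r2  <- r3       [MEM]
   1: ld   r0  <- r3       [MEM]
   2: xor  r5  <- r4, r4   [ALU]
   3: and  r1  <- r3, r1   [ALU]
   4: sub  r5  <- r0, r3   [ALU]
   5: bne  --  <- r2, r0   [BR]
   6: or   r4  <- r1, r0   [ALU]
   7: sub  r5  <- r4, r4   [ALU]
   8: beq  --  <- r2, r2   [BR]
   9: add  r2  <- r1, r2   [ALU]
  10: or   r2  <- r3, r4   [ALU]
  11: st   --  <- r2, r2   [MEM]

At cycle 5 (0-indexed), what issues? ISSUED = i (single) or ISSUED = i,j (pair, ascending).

c0: i0 ld.MEM  no-port MEM/MEM
c1: i1,i2 ld.MEM;xor.ALU  dual
c2: i3,i4 and.ALU;sub.ALU  dual
c3: i5,i6 bne.BR;or.ALU  dual
c4: i7,i8 sub.ALU;beq.BR  dual
c5: i9 add.ALU  WAW r2
c6: i10 or.ALU  RAW r2
c7: i11 st.MEM  tail

ISSUED = 9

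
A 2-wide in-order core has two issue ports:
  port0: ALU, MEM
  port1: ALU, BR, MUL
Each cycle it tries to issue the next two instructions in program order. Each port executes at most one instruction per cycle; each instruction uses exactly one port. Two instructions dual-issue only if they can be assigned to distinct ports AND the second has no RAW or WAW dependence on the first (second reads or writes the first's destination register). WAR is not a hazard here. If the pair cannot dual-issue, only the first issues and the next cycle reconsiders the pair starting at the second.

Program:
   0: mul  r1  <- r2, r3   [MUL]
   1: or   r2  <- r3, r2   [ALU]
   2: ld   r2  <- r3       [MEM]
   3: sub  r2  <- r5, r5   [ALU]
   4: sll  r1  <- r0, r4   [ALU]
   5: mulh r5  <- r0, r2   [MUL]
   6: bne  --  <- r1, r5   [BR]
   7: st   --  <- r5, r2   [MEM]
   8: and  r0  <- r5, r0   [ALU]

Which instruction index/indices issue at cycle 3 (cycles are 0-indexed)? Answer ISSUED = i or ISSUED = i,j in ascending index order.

ISSUED = 5

[0] i0,i1  mul.MUL or.ALU  -- pair
[1] i2  ld.MEM  -- WAW r2
[2] i3,i4  sub.ALU sll.ALU  -- pair
[3] i5  mulh.MUL  -- no-port MUL/BR
[4] i6,i7  bne.BR st.MEM  -- pair
[5] i8  and.ALU  -- tail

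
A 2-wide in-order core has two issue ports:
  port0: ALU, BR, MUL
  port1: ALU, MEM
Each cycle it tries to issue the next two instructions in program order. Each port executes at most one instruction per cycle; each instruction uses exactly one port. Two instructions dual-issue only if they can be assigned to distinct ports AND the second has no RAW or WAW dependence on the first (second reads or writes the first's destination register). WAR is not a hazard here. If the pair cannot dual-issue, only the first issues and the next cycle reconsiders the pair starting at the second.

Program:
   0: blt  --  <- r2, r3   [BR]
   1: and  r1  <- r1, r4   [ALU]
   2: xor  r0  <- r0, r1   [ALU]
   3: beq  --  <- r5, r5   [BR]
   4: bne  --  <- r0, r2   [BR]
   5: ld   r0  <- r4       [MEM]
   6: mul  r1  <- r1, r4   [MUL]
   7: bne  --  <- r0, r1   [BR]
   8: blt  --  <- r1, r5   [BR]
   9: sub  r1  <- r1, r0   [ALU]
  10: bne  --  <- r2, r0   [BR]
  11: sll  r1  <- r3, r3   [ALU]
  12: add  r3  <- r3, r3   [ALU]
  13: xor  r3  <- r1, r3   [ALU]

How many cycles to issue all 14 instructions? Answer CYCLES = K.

[0] i0+i1  blt.BR and.ALU  -- 2-wide
[1] i2+i3  xor.ALU beq.BR  -- 2-wide
[2] i4+i5  bne.BR ld.MEM  -- 2-wide
[3] i6  mul.MUL  -- no-port MUL/BR
[4] i7  bne.BR  -- no-port BR/BR
[5] i8+i9  blt.BR sub.ALU  -- 2-wide
[6] i10+i11  bne.BR sll.ALU  -- 2-wide
[7] i12  add.ALU  -- RAW+WAW r3
[8] i13  xor.ALU  -- tail

CYCLES = 9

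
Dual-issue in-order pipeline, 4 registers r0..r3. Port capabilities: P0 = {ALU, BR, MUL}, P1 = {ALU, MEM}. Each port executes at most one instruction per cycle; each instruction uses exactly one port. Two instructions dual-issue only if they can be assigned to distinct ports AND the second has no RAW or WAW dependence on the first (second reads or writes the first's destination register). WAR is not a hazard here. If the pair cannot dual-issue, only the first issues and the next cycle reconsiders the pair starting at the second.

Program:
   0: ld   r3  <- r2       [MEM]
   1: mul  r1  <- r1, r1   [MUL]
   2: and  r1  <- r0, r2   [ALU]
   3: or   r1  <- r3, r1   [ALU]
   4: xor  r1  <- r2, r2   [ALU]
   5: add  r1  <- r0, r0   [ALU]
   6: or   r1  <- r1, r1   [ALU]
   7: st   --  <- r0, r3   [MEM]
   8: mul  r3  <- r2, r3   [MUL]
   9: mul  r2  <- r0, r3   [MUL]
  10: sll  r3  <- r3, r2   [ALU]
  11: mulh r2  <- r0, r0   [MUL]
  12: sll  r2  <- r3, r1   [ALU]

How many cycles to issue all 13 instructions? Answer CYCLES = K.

CYCLES = 10

#0 head=0: ld.MEM/mul.MUL i0&i1 pair
#1 head=2: and.ALU i2 RAW+WAW r1
#2 head=3: or.ALU i3 WAW r1
#3 head=4: xor.ALU i4 WAW r1
#4 head=5: add.ALU i5 RAW+WAW r1
#5 head=6: or.ALU/st.MEM i6&i7 pair
#6 head=8: mul.MUL i8 no-port MUL/MUL
#7 head=9: mul.MUL i9 RAW r2
#8 head=10: sll.ALU/mulh.MUL i10&i11 pair
#9 head=12: sll.ALU i12 tail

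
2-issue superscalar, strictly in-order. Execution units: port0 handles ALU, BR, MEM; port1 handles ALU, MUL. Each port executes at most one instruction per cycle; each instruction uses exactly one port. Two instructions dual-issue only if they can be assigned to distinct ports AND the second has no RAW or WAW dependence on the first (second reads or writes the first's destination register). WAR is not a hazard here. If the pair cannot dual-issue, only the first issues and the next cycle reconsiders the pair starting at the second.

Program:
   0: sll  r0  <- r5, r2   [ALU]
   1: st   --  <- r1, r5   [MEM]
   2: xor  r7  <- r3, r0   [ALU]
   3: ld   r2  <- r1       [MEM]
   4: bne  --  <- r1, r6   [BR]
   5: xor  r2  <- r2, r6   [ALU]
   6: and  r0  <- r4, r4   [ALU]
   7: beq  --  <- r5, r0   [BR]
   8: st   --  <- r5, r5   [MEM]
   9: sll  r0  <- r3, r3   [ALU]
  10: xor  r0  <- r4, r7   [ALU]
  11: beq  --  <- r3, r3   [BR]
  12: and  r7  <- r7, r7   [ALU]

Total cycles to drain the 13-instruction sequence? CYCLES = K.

CYCLES = 8

0. sll+st @i0+i1  | 2-wide
1. xor+ld @i2+i3  | 2-wide
2. bne+xor @i4+i5  | 2-wide
3. and @i6  | RAW r0
4. beq @i7  | no-port BR/MEM
5. st+sll @i8+i9  | 2-wide
6. xor+beq @i10+i11  | 2-wide
7. and @i12  | tail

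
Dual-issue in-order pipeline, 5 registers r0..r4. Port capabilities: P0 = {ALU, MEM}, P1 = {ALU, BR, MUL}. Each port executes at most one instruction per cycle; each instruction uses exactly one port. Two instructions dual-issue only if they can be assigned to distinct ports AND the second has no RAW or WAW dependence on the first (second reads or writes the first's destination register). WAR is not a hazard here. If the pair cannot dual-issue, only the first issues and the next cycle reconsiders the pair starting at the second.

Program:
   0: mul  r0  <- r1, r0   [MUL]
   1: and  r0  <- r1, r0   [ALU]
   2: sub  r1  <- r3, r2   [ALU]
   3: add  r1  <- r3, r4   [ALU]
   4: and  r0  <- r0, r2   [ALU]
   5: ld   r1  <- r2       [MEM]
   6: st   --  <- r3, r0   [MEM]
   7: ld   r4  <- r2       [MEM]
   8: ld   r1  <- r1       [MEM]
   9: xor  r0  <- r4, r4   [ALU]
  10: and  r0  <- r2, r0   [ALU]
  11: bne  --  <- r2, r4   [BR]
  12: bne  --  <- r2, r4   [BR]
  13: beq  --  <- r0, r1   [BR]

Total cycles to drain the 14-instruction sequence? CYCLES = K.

CYCLES = 10

  cy0 -> i0 (mul) RAW+WAW r0
  cy1 -> i1,i2 (and/sub) pair
  cy2 -> i3,i4 (add/and) pair
  cy3 -> i5 (ld) no-port MEM/MEM
  cy4 -> i6 (st) no-port MEM/MEM
  cy5 -> i7 (ld) no-port MEM/MEM
  cy6 -> i8,i9 (ld/xor) pair
  cy7 -> i10,i11 (and/bne) pair
  cy8 -> i12 (bne) no-port BR/BR
  cy9 -> i13 (beq) tail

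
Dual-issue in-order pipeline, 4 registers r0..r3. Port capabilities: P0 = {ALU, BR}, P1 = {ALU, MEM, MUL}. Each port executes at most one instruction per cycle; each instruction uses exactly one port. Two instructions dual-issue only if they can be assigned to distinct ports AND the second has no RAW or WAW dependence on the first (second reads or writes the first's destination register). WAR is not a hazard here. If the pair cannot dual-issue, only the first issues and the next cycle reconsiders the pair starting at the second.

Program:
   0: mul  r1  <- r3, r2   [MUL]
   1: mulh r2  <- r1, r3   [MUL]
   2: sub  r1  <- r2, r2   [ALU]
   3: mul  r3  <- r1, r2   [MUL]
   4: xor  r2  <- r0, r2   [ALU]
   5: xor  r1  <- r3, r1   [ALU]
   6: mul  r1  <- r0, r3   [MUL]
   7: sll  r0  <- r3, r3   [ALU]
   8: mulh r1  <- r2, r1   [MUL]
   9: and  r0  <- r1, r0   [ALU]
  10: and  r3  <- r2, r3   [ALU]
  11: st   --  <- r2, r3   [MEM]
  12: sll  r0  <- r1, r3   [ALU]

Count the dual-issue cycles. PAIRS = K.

PAIRS = 4

[0] i0  mul  -- no-port MUL/MUL
[1] i1  mulh  -- RAW r2
[2] i2  sub  -- RAW r1
[3] i3/i4  mul;xor  -- pair
[4] i5  xor  -- WAW r1
[5] i6/i7  mul;sll  -- pair
[6] i8  mulh  -- RAW r1
[7] i9/i10  and;and  -- pair
[8] i11/i12  st;sll  -- pair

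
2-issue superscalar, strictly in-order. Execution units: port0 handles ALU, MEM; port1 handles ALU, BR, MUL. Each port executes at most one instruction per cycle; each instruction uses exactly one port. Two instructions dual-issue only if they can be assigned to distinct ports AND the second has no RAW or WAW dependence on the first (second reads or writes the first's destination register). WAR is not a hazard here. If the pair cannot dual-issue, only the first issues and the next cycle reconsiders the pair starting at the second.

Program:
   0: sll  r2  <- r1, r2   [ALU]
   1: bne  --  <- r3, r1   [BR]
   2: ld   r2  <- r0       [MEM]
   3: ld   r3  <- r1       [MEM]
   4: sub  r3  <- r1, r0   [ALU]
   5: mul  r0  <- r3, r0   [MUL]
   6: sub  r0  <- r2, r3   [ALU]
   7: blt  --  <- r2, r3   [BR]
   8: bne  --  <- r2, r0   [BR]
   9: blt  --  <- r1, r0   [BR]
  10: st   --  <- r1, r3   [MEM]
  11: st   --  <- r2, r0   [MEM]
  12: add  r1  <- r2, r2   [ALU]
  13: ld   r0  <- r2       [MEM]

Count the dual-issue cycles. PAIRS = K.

  cy0 -> i0+i1 (sll.ALU bne.BR) dual
  cy1 -> i2 (ld.MEM) no-port MEM/MEM
  cy2 -> i3 (ld.MEM) WAW r3
  cy3 -> i4 (sub.ALU) RAW r3
  cy4 -> i5 (mul.MUL) WAW r0
  cy5 -> i6+i7 (sub.ALU blt.BR) dual
  cy6 -> i8 (bne.BR) no-port BR/BR
  cy7 -> i9+i10 (blt.BR st.MEM) dual
  cy8 -> i11+i12 (st.MEM add.ALU) dual
  cy9 -> i13 (ld.MEM) tail

PAIRS = 4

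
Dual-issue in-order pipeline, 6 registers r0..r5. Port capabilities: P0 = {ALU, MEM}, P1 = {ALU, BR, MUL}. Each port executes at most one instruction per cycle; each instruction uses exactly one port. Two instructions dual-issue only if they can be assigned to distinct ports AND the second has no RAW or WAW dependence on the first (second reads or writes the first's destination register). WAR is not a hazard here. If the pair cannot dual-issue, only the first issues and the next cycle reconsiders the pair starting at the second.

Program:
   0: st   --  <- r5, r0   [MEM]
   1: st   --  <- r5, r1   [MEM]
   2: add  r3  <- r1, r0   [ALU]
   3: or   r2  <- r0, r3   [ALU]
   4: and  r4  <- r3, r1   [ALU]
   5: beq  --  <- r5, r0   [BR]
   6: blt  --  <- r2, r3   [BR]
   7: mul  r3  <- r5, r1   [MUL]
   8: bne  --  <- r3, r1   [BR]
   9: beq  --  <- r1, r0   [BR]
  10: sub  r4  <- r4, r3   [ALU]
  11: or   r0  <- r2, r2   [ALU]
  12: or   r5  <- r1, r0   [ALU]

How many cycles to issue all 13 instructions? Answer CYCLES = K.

CYCLES = 10

t=0 i0:st.MEM ; no-port MEM/MEM
t=1 i1/i2:st.MEM;add.ALU ; pair
t=2 i3/i4:or.ALU;and.ALU ; pair
t=3 i5:beq.BR ; no-port BR/BR
t=4 i6:blt.BR ; no-port BR/MUL
t=5 i7:mul.MUL ; no-port MUL/BR
t=6 i8:bne.BR ; no-port BR/BR
t=7 i9/i10:beq.BR;sub.ALU ; pair
t=8 i11:or.ALU ; RAW r0
t=9 i12:or.ALU ; tail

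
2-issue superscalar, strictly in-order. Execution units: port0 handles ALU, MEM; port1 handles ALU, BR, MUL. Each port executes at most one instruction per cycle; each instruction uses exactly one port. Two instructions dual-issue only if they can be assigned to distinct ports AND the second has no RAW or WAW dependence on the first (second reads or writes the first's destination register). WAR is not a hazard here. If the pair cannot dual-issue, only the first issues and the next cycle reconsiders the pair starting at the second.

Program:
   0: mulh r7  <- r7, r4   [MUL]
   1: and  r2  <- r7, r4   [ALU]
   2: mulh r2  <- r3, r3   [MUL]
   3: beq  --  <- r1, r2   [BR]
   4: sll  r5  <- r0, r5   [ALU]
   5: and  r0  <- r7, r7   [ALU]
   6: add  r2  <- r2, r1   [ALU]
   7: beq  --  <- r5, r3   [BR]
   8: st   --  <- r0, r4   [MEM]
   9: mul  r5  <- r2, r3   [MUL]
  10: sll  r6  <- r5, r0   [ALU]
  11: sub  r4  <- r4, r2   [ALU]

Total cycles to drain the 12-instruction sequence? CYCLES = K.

CYCLES = 8

#0 head=0: mulh.MUL i0 RAW r7
#1 head=1: and.ALU i1 WAW r2
#2 head=2: mulh.MUL i2 no-port MUL/BR
#3 head=3: beq.BR sll.ALU i3/i4 2-wide
#4 head=5: and.ALU add.ALU i5/i6 2-wide
#5 head=7: beq.BR st.MEM i7/i8 2-wide
#6 head=9: mul.MUL i9 RAW r5
#7 head=10: sll.ALU sub.ALU i10/i11 2-wide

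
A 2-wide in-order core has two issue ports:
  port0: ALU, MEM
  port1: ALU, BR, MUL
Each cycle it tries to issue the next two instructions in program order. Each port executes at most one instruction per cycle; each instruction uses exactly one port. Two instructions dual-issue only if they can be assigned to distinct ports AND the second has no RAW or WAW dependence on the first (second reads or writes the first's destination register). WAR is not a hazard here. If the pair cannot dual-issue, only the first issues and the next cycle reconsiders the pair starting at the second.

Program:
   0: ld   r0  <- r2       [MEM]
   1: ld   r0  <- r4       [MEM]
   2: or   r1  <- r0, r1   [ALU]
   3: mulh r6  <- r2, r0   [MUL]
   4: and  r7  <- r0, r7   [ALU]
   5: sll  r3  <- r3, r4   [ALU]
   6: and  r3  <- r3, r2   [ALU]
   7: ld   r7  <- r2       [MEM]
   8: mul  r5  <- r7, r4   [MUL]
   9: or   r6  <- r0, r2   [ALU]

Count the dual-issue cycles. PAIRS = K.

PAIRS = 4

c0: i0 ld.MEM  no-port MEM/MEM
c1: i1 ld.MEM  RAW r0
c2: i2/i3 or.ALU+mulh.MUL  dual
c3: i4/i5 and.ALU+sll.ALU  dual
c4: i6/i7 and.ALU+ld.MEM  dual
c5: i8/i9 mul.MUL+or.ALU  dual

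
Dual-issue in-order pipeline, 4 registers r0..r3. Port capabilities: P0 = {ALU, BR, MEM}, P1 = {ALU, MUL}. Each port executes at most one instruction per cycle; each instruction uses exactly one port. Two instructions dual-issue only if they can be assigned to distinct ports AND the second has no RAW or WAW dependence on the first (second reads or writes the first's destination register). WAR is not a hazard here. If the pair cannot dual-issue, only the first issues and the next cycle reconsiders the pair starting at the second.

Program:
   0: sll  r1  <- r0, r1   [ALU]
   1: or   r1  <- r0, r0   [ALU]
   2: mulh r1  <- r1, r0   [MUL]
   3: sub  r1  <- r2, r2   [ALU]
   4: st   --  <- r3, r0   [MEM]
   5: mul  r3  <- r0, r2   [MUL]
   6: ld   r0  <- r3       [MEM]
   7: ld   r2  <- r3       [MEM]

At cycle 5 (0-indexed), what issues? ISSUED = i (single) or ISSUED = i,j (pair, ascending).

ISSUED = 6

c0: i0 sll  WAW r1
c1: i1 or  RAW+WAW r1
c2: i2 mulh  WAW r1
c3: i3/i4 sub+st  dual
c4: i5 mul  RAW r3
c5: i6 ld  no-port MEM/MEM
c6: i7 ld  tail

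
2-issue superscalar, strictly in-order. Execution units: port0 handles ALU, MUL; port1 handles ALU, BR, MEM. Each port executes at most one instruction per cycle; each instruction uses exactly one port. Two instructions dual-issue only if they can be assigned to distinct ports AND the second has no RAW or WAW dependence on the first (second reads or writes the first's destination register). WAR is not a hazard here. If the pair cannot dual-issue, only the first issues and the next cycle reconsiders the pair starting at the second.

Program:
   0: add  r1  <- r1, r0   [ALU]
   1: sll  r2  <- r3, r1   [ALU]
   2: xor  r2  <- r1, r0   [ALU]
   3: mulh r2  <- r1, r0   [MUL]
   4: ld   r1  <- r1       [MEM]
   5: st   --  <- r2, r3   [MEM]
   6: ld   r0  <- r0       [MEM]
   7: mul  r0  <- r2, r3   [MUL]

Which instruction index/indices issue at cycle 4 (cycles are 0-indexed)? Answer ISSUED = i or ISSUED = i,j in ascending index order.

ISSUED = 5

c0: i0 add  RAW r1
c1: i1 sll  WAW r2
c2: i2 xor  WAW r2
c3: i3+i4 mulh+ld  pair
c4: i5 st  no-port MEM/MEM
c5: i6 ld  WAW r0
c6: i7 mul  tail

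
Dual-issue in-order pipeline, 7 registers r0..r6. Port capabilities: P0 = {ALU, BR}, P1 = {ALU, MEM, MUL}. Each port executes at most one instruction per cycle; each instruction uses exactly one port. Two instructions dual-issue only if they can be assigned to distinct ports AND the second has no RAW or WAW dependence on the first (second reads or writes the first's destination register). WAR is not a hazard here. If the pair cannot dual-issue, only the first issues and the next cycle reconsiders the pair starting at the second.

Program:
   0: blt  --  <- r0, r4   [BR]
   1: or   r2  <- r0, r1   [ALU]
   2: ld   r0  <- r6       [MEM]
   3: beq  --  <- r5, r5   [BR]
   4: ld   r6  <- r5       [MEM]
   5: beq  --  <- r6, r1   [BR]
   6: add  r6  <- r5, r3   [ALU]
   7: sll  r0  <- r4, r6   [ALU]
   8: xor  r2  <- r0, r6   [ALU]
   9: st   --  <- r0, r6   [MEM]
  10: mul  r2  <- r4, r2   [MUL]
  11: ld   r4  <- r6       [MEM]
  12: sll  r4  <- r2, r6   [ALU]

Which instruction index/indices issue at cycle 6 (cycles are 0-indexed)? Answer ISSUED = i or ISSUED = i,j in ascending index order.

#0 head=0: blt.BR;or.ALU i0&i1 2-wide
#1 head=2: ld.MEM;beq.BR i2&i3 2-wide
#2 head=4: ld.MEM i4 RAW r6
#3 head=5: beq.BR;add.ALU i5&i6 2-wide
#4 head=7: sll.ALU i7 RAW r0
#5 head=8: xor.ALU;st.MEM i8&i9 2-wide
#6 head=10: mul.MUL i10 no-port MUL/MEM
#7 head=11: ld.MEM i11 WAW r4
#8 head=12: sll.ALU i12 tail

ISSUED = 10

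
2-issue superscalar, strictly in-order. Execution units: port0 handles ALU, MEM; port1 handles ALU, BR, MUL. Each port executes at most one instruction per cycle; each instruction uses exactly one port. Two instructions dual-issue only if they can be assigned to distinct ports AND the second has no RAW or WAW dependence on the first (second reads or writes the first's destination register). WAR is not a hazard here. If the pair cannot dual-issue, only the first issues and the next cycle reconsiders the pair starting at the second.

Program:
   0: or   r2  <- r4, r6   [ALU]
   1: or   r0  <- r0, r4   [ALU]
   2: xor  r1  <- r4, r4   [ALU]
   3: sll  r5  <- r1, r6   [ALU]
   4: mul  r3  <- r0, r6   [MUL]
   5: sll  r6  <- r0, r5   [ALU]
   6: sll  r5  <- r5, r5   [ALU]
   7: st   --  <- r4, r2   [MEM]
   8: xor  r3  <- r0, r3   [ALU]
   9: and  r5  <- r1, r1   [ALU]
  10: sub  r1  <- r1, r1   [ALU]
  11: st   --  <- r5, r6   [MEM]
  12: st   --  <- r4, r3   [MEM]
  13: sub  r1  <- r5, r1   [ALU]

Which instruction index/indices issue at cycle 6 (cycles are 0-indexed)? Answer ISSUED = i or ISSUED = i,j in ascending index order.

ISSUED = 11

t=0 i0,i1:or.ALU or.ALU ; 2-wide
t=1 i2:xor.ALU ; RAW r1
t=2 i3,i4:sll.ALU mul.MUL ; 2-wide
t=3 i5,i6:sll.ALU sll.ALU ; 2-wide
t=4 i7,i8:st.MEM xor.ALU ; 2-wide
t=5 i9,i10:and.ALU sub.ALU ; 2-wide
t=6 i11:st.MEM ; no-port MEM/MEM
t=7 i12,i13:st.MEM sub.ALU ; 2-wide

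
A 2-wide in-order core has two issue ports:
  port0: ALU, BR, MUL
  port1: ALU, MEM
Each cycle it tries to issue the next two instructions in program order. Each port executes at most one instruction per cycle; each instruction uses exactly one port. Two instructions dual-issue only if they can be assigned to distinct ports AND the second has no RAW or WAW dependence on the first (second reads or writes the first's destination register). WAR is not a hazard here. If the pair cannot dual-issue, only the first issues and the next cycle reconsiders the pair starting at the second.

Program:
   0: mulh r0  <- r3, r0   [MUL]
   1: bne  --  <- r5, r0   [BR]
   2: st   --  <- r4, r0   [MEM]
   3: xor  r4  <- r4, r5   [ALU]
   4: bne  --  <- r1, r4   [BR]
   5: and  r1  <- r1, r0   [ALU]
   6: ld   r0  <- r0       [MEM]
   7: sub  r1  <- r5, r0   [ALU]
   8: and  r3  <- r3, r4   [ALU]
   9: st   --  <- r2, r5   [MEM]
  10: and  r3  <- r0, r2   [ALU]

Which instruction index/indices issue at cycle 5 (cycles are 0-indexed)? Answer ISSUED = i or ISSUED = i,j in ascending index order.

  cy0 -> i0 (mulh.MUL) no-port MUL/BR
  cy1 -> i1+i2 (bne.BR st.MEM) dual
  cy2 -> i3 (xor.ALU) RAW r4
  cy3 -> i4+i5 (bne.BR and.ALU) dual
  cy4 -> i6 (ld.MEM) RAW r0
  cy5 -> i7+i8 (sub.ALU and.ALU) dual
  cy6 -> i9+i10 (st.MEM and.ALU) dual

ISSUED = 7,8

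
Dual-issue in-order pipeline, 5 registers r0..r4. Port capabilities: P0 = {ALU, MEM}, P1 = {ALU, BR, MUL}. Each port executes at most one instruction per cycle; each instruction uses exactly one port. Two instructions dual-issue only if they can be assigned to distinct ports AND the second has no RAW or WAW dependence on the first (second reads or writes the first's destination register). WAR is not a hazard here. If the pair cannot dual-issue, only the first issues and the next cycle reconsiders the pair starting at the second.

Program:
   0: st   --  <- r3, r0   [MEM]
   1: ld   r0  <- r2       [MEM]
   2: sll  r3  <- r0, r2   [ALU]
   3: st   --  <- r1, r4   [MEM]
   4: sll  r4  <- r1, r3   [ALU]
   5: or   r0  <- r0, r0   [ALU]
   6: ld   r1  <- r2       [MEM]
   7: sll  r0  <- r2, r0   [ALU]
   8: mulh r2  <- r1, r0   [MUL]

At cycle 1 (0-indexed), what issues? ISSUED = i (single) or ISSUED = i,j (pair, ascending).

  cy0 -> i0 (st) no-port MEM/MEM
  cy1 -> i1 (ld) RAW r0
  cy2 -> i2,i3 (sll+st) pair
  cy3 -> i4,i5 (sll+or) pair
  cy4 -> i6,i7 (ld+sll) pair
  cy5 -> i8 (mulh) tail

ISSUED = 1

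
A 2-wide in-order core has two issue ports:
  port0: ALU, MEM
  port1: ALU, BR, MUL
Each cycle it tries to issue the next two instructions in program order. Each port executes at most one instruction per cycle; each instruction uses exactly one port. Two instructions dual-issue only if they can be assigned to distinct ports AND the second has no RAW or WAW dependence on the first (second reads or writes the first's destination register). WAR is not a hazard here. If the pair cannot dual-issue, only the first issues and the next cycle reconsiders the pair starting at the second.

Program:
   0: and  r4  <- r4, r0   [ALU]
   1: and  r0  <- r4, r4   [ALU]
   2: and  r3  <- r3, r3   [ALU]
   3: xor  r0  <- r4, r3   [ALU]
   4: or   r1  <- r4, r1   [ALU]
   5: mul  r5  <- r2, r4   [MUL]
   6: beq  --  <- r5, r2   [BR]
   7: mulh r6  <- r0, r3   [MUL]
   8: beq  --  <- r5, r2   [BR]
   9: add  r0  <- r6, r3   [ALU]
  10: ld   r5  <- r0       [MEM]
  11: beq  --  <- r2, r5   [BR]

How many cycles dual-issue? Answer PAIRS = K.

PAIRS = 3

  cy0 -> i0 (and) RAW r4
  cy1 -> i1/i2 (and/and) 2-wide
  cy2 -> i3/i4 (xor/or) 2-wide
  cy3 -> i5 (mul) no-port MUL/BR
  cy4 -> i6 (beq) no-port BR/MUL
  cy5 -> i7 (mulh) no-port MUL/BR
  cy6 -> i8/i9 (beq/add) 2-wide
  cy7 -> i10 (ld) RAW r5
  cy8 -> i11 (beq) tail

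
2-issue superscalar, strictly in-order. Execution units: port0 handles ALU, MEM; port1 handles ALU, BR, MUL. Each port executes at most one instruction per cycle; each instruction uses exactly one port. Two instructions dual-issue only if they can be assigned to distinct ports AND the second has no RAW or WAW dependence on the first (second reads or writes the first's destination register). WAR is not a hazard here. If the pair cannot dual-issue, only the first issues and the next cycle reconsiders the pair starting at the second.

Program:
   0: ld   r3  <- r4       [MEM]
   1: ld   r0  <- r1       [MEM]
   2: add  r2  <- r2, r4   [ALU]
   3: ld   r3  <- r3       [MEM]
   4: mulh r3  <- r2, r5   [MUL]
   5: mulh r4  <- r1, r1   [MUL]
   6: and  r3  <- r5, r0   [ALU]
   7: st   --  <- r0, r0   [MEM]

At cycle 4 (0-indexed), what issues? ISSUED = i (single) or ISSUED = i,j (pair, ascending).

ISSUED = 5,6

  cy0 -> i0 (ld.MEM) no-port MEM/MEM
  cy1 -> i1,i2 (ld.MEM+add.ALU) dual
  cy2 -> i3 (ld.MEM) WAW r3
  cy3 -> i4 (mulh.MUL) no-port MUL/MUL
  cy4 -> i5,i6 (mulh.MUL+and.ALU) dual
  cy5 -> i7 (st.MEM) tail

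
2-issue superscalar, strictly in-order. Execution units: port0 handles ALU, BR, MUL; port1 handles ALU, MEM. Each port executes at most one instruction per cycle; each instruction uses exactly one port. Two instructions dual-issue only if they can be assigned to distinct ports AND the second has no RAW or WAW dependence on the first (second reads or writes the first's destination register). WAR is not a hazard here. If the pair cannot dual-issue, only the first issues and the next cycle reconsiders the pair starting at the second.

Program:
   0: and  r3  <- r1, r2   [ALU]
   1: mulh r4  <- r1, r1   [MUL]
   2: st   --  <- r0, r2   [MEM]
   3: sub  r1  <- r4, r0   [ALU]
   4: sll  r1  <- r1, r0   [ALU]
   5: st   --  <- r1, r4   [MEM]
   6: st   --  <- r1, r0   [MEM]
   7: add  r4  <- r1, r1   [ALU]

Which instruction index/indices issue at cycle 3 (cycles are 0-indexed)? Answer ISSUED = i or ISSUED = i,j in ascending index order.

ISSUED = 5

t=0 i0,i1:and.ALU+mulh.MUL ; dual
t=1 i2,i3:st.MEM+sub.ALU ; dual
t=2 i4:sll.ALU ; RAW r1
t=3 i5:st.MEM ; no-port MEM/MEM
t=4 i6,i7:st.MEM+add.ALU ; dual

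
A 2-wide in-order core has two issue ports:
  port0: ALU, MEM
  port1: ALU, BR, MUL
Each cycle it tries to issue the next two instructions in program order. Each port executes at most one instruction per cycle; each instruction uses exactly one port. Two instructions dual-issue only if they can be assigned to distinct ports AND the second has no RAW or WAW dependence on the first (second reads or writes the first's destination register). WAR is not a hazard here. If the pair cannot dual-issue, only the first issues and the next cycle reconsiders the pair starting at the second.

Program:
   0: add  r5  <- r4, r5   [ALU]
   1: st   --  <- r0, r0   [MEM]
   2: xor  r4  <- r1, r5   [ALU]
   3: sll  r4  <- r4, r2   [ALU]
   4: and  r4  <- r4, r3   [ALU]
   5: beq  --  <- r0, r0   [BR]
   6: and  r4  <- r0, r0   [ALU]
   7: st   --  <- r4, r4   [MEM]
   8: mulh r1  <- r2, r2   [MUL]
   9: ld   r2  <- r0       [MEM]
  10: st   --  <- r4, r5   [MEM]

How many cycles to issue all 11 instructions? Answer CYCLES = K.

[0] i0+i1  add.ALU st.MEM  -- pair
[1] i2  xor.ALU  -- RAW+WAW r4
[2] i3  sll.ALU  -- RAW+WAW r4
[3] i4+i5  and.ALU beq.BR  -- pair
[4] i6  and.ALU  -- RAW r4
[5] i7+i8  st.MEM mulh.MUL  -- pair
[6] i9  ld.MEM  -- no-port MEM/MEM
[7] i10  st.MEM  -- tail

CYCLES = 8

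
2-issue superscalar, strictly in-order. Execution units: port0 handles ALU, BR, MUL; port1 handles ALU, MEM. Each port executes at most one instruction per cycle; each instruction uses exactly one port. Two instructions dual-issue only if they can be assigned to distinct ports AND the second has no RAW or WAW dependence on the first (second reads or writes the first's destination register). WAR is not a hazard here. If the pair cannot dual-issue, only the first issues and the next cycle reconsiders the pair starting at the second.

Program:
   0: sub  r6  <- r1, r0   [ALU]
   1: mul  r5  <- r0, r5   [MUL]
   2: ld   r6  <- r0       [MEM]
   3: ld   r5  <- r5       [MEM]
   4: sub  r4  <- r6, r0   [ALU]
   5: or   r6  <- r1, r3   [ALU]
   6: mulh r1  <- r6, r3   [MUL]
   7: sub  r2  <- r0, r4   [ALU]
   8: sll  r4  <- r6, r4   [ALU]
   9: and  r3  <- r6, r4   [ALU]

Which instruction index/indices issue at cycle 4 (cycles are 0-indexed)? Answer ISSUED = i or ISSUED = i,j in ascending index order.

ISSUED = 6,7

t=0 i0/i1:sub.ALU/mul.MUL ; 2-wide
t=1 i2:ld.MEM ; no-port MEM/MEM
t=2 i3/i4:ld.MEM/sub.ALU ; 2-wide
t=3 i5:or.ALU ; RAW r6
t=4 i6/i7:mulh.MUL/sub.ALU ; 2-wide
t=5 i8:sll.ALU ; RAW r4
t=6 i9:and.ALU ; tail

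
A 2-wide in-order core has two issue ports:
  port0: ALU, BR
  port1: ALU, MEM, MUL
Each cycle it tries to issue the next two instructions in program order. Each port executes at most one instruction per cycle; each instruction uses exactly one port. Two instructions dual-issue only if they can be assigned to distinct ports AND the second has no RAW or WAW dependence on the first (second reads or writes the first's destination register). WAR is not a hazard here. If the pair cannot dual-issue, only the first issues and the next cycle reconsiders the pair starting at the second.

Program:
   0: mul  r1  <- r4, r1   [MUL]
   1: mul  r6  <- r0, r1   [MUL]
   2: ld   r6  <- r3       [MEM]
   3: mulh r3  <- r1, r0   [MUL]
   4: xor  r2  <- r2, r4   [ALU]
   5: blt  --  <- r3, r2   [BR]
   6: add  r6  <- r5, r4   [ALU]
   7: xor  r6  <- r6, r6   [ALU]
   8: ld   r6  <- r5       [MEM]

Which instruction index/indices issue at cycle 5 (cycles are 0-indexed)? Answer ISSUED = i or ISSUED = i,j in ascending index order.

#0 head=0: mul i0 no-port MUL/MUL
#1 head=1: mul i1 no-port MUL/MEM
#2 head=2: ld i2 no-port MEM/MUL
#3 head=3: mulh;xor i3/i4 2-wide
#4 head=5: blt;add i5/i6 2-wide
#5 head=7: xor i7 WAW r6
#6 head=8: ld i8 tail

ISSUED = 7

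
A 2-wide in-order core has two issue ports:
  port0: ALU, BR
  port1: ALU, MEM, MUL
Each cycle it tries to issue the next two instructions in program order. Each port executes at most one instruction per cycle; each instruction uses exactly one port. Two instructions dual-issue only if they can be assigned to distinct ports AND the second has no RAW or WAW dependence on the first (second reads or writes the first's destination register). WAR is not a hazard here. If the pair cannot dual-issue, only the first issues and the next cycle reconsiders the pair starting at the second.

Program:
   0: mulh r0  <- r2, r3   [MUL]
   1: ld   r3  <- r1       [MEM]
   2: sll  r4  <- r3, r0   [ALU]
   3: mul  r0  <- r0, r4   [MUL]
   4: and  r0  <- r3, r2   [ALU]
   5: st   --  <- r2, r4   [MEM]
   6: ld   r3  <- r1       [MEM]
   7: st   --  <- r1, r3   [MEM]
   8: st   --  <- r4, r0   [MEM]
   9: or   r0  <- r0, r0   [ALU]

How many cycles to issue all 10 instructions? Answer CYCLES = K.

[0] i0  mulh.MUL  -- no-port MUL/MEM
[1] i1  ld.MEM  -- RAW r3
[2] i2  sll.ALU  -- RAW r4
[3] i3  mul.MUL  -- WAW r0
[4] i4/i5  and.ALU st.MEM  -- pair
[5] i6  ld.MEM  -- no-port MEM/MEM
[6] i7  st.MEM  -- no-port MEM/MEM
[7] i8/i9  st.MEM or.ALU  -- pair

CYCLES = 8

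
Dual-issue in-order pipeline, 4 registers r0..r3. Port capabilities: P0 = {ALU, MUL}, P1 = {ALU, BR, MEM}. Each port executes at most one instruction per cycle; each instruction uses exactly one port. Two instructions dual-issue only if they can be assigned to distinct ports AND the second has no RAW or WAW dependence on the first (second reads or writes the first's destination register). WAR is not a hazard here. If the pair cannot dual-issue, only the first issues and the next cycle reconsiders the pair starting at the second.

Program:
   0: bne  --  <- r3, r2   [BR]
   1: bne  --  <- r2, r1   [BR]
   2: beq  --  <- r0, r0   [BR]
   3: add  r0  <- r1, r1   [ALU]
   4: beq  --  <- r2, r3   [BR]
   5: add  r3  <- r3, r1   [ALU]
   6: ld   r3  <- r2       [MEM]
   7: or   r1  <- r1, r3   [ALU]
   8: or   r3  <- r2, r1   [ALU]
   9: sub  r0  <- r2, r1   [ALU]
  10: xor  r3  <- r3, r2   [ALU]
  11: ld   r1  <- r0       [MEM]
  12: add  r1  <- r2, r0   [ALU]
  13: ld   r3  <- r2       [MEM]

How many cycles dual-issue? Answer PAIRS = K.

PAIRS = 5

c0: i0 bne.BR  no-port BR/BR
c1: i1 bne.BR  no-port BR/BR
c2: i2&i3 beq.BR add.ALU  pair
c3: i4&i5 beq.BR add.ALU  pair
c4: i6 ld.MEM  RAW r3
c5: i7 or.ALU  RAW r1
c6: i8&i9 or.ALU sub.ALU  pair
c7: i10&i11 xor.ALU ld.MEM  pair
c8: i12&i13 add.ALU ld.MEM  pair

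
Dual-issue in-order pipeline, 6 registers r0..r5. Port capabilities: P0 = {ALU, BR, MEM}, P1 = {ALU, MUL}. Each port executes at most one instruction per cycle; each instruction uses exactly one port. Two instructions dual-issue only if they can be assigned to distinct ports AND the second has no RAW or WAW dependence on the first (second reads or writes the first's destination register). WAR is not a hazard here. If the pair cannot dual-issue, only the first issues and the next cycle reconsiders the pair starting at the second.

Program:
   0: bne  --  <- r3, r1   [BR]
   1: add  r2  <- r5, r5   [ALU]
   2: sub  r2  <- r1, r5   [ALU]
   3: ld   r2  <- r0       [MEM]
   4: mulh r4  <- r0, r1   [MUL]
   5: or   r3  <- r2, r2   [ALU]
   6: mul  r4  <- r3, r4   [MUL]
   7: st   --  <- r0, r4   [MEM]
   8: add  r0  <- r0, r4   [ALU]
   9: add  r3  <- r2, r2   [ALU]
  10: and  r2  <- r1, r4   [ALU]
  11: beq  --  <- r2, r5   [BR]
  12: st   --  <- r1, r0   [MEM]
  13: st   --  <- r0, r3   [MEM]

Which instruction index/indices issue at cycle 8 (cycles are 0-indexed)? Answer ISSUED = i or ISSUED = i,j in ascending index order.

ISSUED = 12

[0] i0&i1  bne+add  -- dual
[1] i2  sub  -- WAW r2
[2] i3&i4  ld+mulh  -- dual
[3] i5  or  -- RAW r3
[4] i6  mul  -- RAW r4
[5] i7&i8  st+add  -- dual
[6] i9&i10  add+and  -- dual
[7] i11  beq  -- no-port BR/MEM
[8] i12  st  -- no-port MEM/MEM
[9] i13  st  -- tail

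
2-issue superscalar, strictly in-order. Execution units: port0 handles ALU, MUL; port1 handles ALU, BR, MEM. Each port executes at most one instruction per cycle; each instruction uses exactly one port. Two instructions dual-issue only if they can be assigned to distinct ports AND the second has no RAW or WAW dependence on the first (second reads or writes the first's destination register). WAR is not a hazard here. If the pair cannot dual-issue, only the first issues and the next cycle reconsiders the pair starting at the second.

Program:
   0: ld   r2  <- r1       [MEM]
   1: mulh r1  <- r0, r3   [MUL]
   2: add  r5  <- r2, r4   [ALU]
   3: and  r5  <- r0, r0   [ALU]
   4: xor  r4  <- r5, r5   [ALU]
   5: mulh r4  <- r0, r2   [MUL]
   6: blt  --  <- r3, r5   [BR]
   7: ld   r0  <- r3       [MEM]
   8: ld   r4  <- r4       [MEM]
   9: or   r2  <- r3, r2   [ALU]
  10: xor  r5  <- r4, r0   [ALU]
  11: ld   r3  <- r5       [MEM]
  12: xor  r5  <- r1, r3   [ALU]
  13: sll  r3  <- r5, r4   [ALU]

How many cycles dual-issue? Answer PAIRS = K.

#0 head=0: ld;mulh i0+i1 2-wide
#1 head=2: add i2 WAW r5
#2 head=3: and i3 RAW r5
#3 head=4: xor i4 WAW r4
#4 head=5: mulh;blt i5+i6 2-wide
#5 head=7: ld i7 no-port MEM/MEM
#6 head=8: ld;or i8+i9 2-wide
#7 head=10: xor i10 RAW r5
#8 head=11: ld i11 RAW r3
#9 head=12: xor i12 RAW r5
#10 head=13: sll i13 tail

PAIRS = 3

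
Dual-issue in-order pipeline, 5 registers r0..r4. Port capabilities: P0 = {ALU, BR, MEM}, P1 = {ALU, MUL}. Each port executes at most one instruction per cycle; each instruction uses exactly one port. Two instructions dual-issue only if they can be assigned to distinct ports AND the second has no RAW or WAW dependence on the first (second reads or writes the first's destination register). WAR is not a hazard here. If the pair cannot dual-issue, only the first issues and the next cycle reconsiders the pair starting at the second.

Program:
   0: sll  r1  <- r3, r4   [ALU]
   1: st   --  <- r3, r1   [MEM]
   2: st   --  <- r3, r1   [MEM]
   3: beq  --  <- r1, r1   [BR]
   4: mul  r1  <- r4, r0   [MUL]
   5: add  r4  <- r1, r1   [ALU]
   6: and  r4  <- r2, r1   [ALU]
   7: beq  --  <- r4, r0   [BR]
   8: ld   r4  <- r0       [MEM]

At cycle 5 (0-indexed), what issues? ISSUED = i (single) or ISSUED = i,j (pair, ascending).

[0] i0  sll  -- RAW r1
[1] i1  st  -- no-port MEM/MEM
[2] i2  st  -- no-port MEM/BR
[3] i3,i4  beq mul  -- dual
[4] i5  add  -- WAW r4
[5] i6  and  -- RAW r4
[6] i7  beq  -- no-port BR/MEM
[7] i8  ld  -- tail

ISSUED = 6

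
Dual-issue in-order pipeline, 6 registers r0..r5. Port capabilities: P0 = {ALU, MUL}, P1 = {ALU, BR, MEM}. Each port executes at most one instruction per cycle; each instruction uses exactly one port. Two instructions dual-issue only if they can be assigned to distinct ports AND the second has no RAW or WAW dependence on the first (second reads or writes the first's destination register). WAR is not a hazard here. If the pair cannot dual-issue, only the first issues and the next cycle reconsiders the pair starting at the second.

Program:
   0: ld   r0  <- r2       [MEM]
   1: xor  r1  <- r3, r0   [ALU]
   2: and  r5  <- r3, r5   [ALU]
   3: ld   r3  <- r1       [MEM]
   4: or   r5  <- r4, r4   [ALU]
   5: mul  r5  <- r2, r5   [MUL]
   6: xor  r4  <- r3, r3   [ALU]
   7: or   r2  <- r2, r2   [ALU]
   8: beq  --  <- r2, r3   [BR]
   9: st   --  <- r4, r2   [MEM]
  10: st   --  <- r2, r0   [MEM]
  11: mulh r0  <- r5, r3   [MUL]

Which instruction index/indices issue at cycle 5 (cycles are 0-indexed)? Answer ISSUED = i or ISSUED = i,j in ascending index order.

0. ld @i0  | RAW r0
1. xor/and @i1/i2  | dual
2. ld/or @i3/i4  | dual
3. mul/xor @i5/i6  | dual
4. or @i7  | RAW r2
5. beq @i8  | no-port BR/MEM
6. st @i9  | no-port MEM/MEM
7. st/mulh @i10/i11  | dual

ISSUED = 8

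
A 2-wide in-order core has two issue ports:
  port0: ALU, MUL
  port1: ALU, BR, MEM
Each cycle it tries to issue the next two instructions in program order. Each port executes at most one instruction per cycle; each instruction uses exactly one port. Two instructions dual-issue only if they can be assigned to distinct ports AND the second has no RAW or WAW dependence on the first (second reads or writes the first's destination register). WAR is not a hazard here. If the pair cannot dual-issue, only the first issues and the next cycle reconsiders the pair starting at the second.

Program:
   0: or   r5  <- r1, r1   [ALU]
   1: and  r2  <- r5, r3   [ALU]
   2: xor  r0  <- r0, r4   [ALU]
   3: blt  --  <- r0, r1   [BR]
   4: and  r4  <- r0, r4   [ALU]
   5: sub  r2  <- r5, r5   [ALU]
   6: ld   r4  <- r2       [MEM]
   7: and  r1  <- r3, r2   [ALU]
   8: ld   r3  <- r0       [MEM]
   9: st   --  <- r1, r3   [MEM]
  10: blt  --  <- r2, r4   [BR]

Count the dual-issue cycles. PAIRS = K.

PAIRS = 3

c0: i0 or  RAW r5
c1: i1/i2 and xor  2-wide
c2: i3/i4 blt and  2-wide
c3: i5 sub  RAW r2
c4: i6/i7 ld and  2-wide
c5: i8 ld  no-port MEM/MEM
c6: i9 st  no-port MEM/BR
c7: i10 blt  tail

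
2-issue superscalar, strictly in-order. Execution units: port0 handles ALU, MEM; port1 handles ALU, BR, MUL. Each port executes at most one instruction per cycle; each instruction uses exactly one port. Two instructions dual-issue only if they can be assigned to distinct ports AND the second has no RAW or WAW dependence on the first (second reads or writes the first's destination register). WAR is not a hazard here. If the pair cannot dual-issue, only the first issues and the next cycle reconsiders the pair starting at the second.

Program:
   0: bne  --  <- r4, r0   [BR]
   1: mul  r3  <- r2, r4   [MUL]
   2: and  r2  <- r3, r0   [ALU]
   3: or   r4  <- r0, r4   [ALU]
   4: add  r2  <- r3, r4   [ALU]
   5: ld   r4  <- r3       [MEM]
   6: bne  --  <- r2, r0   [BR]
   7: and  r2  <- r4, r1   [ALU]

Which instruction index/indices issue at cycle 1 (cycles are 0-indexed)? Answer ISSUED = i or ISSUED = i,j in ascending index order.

ISSUED = 1

#0 head=0: bne i0 no-port BR/MUL
#1 head=1: mul i1 RAW r3
#2 head=2: and or i2+i3 pair
#3 head=4: add ld i4+i5 pair
#4 head=6: bne and i6+i7 pair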